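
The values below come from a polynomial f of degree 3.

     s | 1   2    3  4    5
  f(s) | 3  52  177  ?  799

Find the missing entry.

On equispaced nodes a degree-3 polynomial has vanishing fourth forward difference, so
  f(1) - 4·f(2) + 6·f(3) - 4·f(4) + f(5) = 0.
Substituting the known values and solving for f(4):
  -4·f(4) = -1656
  f(4) = 414.

414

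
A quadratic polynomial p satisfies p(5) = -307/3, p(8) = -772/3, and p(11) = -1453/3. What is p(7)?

-593/3

Write p(t) = at^2 + bt + c. Substituting each data point gives a linear system:
  25a + 5b + c = -307/3
  64a + 8b + c = -772/3
  121a + 11b + c = -1453/3
Solving the system yields a = -4, b = 1/3, c = -4.
So p(t) = -4t^2 + (1/3)t - 4.
Then p(7) = -593/3.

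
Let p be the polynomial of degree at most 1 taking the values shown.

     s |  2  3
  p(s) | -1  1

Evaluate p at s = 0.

Using the Lagrange interpolation formula with nodes 2, 3:
  L_0(s) = (s - 3) / -1
  L_1(s) = (s - 2) / 1
Then p(s) = -1·L_0(s) + 1·L_1(s).
Expanding and collecting terms gives p(s) = 2s - 5.
Evaluating at s = 0: p(0) = -5.

-5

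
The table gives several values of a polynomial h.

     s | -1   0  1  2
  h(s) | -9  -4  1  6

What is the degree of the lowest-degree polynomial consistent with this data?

1

Forward differences of the values at s = -1, 0, 1, 2:
  h  : -9  -4  1  6
  Δ  : 5  5  5
  Δ^2: 0  0
  Δ^3: 0
The first differences are constant (5) and nonzero, while all higher differences vanish, so the minimal degree is 1.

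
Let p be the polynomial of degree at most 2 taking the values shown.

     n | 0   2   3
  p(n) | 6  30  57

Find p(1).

Using the Lagrange interpolation formula with nodes 0, 2, 3:
  L_0(n) = (n - 2)(n - 3) / 6
  L_1(n) = n(n - 3) / -2
  L_2(n) = n(n - 2) / 3
Then p(n) = 6·L_0(n) + 30·L_1(n) + 57·L_2(n).
Expanding and collecting terms gives p(n) = 5n^2 + 2n + 6.
Evaluating at n = 1: p(1) = 13.

13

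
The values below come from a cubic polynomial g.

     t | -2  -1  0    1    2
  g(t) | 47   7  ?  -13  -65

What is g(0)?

-1

The 4 known points determine the degree-3 polynomial uniquely.
Write g(t) = at^3 + bt^2 + ct + d. Substituting each data point gives a linear system:
  -8a + 4b - 2c + d = 47
  -a + b - c + d = 7
  a + b + c + d = -13
  8a + 4b + 2c + d = -65
Solving the system yields a = -6, b = -2, c = -4, d = -1.
So g(t) = -6t^3 - 2t^2 - 4t - 1.
Then g(0) = -1.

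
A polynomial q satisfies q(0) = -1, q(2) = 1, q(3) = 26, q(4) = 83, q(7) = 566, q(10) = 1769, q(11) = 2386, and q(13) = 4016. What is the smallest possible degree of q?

Divided differences on the nodes 0, 2, 3, 4, 7, 10, 11, 13:
  order 0: -1  1  26  83  566  1769  2386  4016
  order 1: 1  25  57  161  401  617  815
  order 2: 8  16  26  40  54  66
  order 3: 2  2  2  2  2
  order 4: 0  0  0  0
  order 5: 0  0  0
  order 6: 0  0
  order 7: 0
The order-3 divided differences are all 2 (nonzero) and every higher order vanishes, so the data lies on a polynomial of degree exactly 3.

3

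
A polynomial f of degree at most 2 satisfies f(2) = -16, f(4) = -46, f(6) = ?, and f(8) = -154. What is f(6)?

The 3 known points determine the degree-2 polynomial uniquely.
Write f(u) = au^2 + bu + c. Substituting each data point gives a linear system:
  4a + 2b + c = -16
  16a + 4b + c = -46
  64a + 8b + c = -154
Solving the system yields a = -2, b = -3, c = -2.
So f(u) = -2u² - 3u - 2.
Then f(6) = -92.

-92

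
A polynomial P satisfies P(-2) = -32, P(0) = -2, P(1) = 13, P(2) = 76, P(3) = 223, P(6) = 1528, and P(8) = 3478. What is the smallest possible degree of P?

3

Divided differences on the nodes -2, 0, 1, 2, 3, 6, 8:
  order 0: -32  -2  13  76  223  1528  3478
  order 1: 15  15  63  147  435  975
  order 2: 0  24  42  72  108
  order 3: 6  6  6  6
  order 4: 0  0  0
  order 5: 0  0
  order 6: 0
The order-3 divided differences are all 6 (nonzero) and every higher order vanishes, so the data lies on a polynomial of degree exactly 3.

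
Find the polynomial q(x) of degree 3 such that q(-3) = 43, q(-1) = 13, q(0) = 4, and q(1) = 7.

Write q(x) = ax^3 + bx^2 + cx + d. Substituting each data point gives a linear system:
  -27a + 9b - 3c + d = 43
  -a + b - c + d = 13
  d = 4
  a + b + c + d = 7
Solving the system yields a = 1, b = 6, c = -4, d = 4.
So q(x) = x³ + 6x² - 4x + 4.
Check: q(1) = 7. ✓

q(x) = x^3 + 6x^2 - 4x + 4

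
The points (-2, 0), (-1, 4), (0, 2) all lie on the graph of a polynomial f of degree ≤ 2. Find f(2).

Forward differences of the values at x = -2, -1, 0:
  f  : 0  4  2
  Δ  : 4  -2
  Δ^2: -6
The second differences are constant, confirming degree 2.
Interpolating (Newton forward form) and evaluating at x = 2 gives f(2) = -20.

-20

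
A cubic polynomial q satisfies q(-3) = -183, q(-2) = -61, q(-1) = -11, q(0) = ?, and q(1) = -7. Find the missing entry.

On equispaced nodes a degree-3 polynomial has vanishing fourth forward difference, so
  q(-3) - 4·q(-2) + 6·q(-1) - 4·q(0) + q(1) = 0.
Substituting the known values and solving for q(0):
  -4·q(0) = 12
  q(0) = -3.

-3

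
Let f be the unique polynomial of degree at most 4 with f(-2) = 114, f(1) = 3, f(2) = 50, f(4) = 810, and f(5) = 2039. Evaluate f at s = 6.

4338

Write f(s) = as^4 + bs^3 + cs^2 + ds + e. Substituting each data point gives a linear system:
  16a - 8b + 4c - 2d + e = 114
  a + b + c + d + e = 3
  16a + 8b + 4c + 2d + e = 50
  256a + 64b + 16c + 4d + e = 810
  625a + 125b + 25c + 5d + e = 2039
Solving the system yields a = 4, b = -5, c = 6, d = 4, e = -6.
So f(s) = 4s^4 - 5s^3 + 6s^2 + 4s - 6.
Then f(6) = 4338.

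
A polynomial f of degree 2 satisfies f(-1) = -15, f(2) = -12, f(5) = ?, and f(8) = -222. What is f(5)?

On equispaced nodes a degree-2 polynomial has vanishing third forward difference, so
  - f(-1) + 3·f(2) - 3·f(5) + f(8) = 0.
Substituting the known values and solving for f(5):
  -3·f(5) = 243
  f(5) = -81.

-81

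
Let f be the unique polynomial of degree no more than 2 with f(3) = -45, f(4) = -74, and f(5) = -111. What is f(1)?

-11

Write f(u) = au^2 + bu + c. Substituting each data point gives a linear system:
  9a + 3b + c = -45
  16a + 4b + c = -74
  25a + 5b + c = -111
Solving the system yields a = -4, b = -1, c = -6.
So f(u) = -4u^2 - u - 6.
Then f(1) = -11.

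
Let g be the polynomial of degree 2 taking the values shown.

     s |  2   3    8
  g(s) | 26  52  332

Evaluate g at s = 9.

418

Write g(s) = as^2 + bs + c. Substituting each data point gives a linear system:
  4a + 2b + c = 26
  9a + 3b + c = 52
  64a + 8b + c = 332
Solving the system yields a = 5, b = 1, c = 4.
So g(s) = 5s^2 + s + 4.
Then g(9) = 418.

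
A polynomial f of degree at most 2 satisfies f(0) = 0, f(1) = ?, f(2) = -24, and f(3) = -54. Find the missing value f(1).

-6

On equispaced nodes a degree-2 polynomial has vanishing third forward difference, so
  - f(0) + 3·f(1) - 3·f(2) + f(3) = 0.
Substituting the known values and solving for f(1):
  3·f(1) = -18
  f(1) = -6.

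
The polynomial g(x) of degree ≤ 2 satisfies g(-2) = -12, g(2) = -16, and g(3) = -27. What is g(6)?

Using the Lagrange interpolation formula with nodes -2, 2, 3:
  L_0(x) = (x - 2)(x - 3) / 20
  L_1(x) = (x + 2)(x - 3) / -4
  L_2(x) = (x + 2)(x - 2) / 5
Then g(x) = -12·L_0(x) - 16·L_1(x) - 27·L_2(x).
Expanding and collecting terms gives g(x) = -2x^2 - x - 6.
Evaluating at x = 6: g(6) = -84.

-84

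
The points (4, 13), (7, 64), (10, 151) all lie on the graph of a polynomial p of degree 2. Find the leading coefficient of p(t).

2

Write p(t) = at^2 + bt + c. Substituting each data point gives a linear system:
  16a + 4b + c = 13
  49a + 7b + c = 64
  100a + 10b + c = 151
Solving the system yields a = 2, b = -5, c = 1.
So p(t) = 2t² - 5t + 1.
The leading coefficient is 2.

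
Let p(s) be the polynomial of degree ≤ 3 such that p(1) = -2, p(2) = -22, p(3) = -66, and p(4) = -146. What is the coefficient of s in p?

-6

Write p(s) = as^3 + bs^2 + cs + d. Substituting each data point gives a linear system:
  a + b + c + d = -2
  8a + 4b + 2c + d = -22
  27a + 9b + 3c + d = -66
  64a + 16b + 4c + d = -146
Solving the system yields a = -2, b = 0, c = -6, d = 6.
So p(s) = -2s^3 - 6s + 6.
The coefficient of s is -6.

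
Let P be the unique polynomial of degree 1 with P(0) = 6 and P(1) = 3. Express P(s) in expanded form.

P(s) = -3s + 6

Write P(s) = as + b. Substituting each data point gives a linear system:
  b = 6
  a + b = 3
Solving the system yields a = -3, b = 6.
So P(s) = -3s + 6.
Check: P(0) = 6. ✓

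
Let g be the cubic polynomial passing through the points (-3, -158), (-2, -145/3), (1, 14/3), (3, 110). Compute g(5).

1654/3

Using the Lagrange interpolation formula with nodes -3, -2, 1, 3:
  L_0(u) = (u + 2)(u - 1)(u - 3) / -24
  L_1(u) = (u + 3)(u - 1)(u - 3) / 15
  L_2(u) = (u + 3)(u + 2)(u - 3) / -24
  L_3(u) = (u + 3)(u + 2)(u - 1) / 60
Then g(u) = -158·L_0(u) - 145/3·L_1(u) + 14/3·L_2(u) + 110·L_3(u).
Expanding and collecting terms gives g(u) = 5u^3 - 3u^2 - (1/3)u + 3.
Evaluating at u = 5: g(5) = 1654/3.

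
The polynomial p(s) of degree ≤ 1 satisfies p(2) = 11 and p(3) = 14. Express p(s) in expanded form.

p(s) = 3s + 5

Write p(s) = as + b. Substituting each data point gives a linear system:
  2a + b = 11
  3a + b = 14
Solving the system yields a = 3, b = 5.
So p(s) = 3s + 5.
Check: p(3) = 14. ✓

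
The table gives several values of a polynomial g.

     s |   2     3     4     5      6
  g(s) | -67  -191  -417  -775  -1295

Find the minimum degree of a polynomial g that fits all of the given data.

3

Forward differences of the values at s = 2, 3, 4, 5, 6:
  g  : -67  -191  -417  -775  -1295
  Δ  : -124  -226  -358  -520
  Δ^2: -102  -132  -162
  Δ^3: -30  -30
  Δ^4: 0
The third differences are constant (-30) and nonzero, while all higher differences vanish, so the minimal degree is 3.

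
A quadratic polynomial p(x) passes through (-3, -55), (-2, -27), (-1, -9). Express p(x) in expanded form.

p(x) = -5x^2 + 3x - 1

Write p(x) = ax^2 + bx + c. Substituting each data point gives a linear system:
  9a - 3b + c = -55
  4a - 2b + c = -27
  a - b + c = -9
Solving the system yields a = -5, b = 3, c = -1.
So p(x) = -5x² + 3x - 1.
Check: p(-3) = -55. ✓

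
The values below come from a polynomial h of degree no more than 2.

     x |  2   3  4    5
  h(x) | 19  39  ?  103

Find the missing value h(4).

67

On equispaced nodes a degree-2 polynomial has vanishing third forward difference, so
  - h(2) + 3·h(3) - 3·h(4) + h(5) = 0.
Substituting the known values and solving for h(4):
  -3·h(4) = -201
  h(4) = 67.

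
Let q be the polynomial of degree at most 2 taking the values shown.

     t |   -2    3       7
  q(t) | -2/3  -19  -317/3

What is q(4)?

-104/3

Using the Lagrange interpolation formula with nodes -2, 3, 7:
  L_0(t) = (t - 3)(t - 7) / 45
  L_1(t) = (t + 2)(t - 7) / -20
  L_2(t) = (t + 2)(t - 3) / 36
Then q(t) = -2/3·L_0(t) - 19·L_1(t) - 317/3·L_2(t).
Expanding and collecting terms gives q(t) = -2t^2 - (5/3)t + 4.
Evaluating at t = 4: q(4) = -104/3.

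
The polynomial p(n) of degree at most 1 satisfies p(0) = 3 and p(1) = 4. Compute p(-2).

1

Using the Lagrange interpolation formula with nodes 0, 1:
  L_0(n) = (n - 1) / -1
  L_1(n) = n / 1
Then p(n) = 3·L_0(n) + 4·L_1(n).
Expanding and collecting terms gives p(n) = n + 3.
Evaluating at n = -2: p(-2) = 1.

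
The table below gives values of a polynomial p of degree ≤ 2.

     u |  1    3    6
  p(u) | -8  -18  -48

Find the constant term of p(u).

-6

Write p(u) = au^2 + bu + c. Substituting each data point gives a linear system:
  a + b + c = -8
  9a + 3b + c = -18
  36a + 6b + c = -48
Solving the system yields a = -1, b = -1, c = -6.
So p(u) = -u² - u - 6.
The constant term is -6.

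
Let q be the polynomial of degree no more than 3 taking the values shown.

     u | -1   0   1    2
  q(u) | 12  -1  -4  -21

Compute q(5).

Using the Lagrange interpolation formula with nodes -1, 0, 1, 2:
  L_0(u) = u(u - 1)(u - 2) / -6
  L_1(u) = (u + 1)(u - 1)(u - 2) / 2
  L_2(u) = (u + 1)u(u - 2) / -2
  L_3(u) = (u + 1)u(u - 1) / 6
Then q(u) = 12·L_0(u) - 1·L_1(u) - 4·L_2(u) - 21·L_3(u).
Expanding and collecting terms gives q(u) = -4u^3 + 5u^2 - 4u - 1.
Evaluating at u = 5: q(5) = -396.

-396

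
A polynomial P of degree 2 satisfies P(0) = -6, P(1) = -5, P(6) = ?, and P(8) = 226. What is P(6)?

The 3 known points determine the degree-2 polynomial uniquely.
Write P(n) = an^2 + bn + c. Substituting each data point gives a linear system:
  c = -6
  a + b + c = -5
  64a + 8b + c = 226
Solving the system yields a = 4, b = -3, c = -6.
So P(n) = 4n^2 - 3n - 6.
Then P(6) = 120.

120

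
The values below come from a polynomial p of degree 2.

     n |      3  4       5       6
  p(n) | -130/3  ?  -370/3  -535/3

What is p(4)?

The 3 known points determine the degree-2 polynomial uniquely.
Write p(n) = an^2 + bn + c. Substituting each data point gives a linear system:
  9a + 3b + c = -130/3
  25a + 5b + c = -370/3
  36a + 6b + c = -535/3
Solving the system yields a = -5, b = 0, c = 5/3.
So p(n) = -5n² + 5/3.
Then p(4) = -235/3.

-235/3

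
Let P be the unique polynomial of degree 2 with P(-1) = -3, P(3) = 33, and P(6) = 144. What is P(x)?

P(x) = 4x^2 + x - 6

Using the Lagrange interpolation formula with nodes -1, 3, 6:
  L_0(x) = (x - 3)(x - 6) / 28
  L_1(x) = (x + 1)(x - 6) / -12
  L_2(x) = (x + 1)(x - 3) / 21
Then P(x) = -3·L_0(x) + 33·L_1(x) + 144·L_2(x).
Expanding and collecting terms gives P(x) = 4x^2 + x - 6.
Check: P(6) = 144. ✓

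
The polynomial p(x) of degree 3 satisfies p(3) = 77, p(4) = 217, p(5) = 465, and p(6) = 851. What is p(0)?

Write p(x) = ax^3 + bx^2 + cx + d. Substituting each data point gives a linear system:
  27a + 9b + 3c + d = 77
  64a + 16b + 4c + d = 217
  125a + 25b + 5c + d = 465
  216a + 36b + 6c + d = 851
Solving the system yields a = 5, b = -6, c = -3, d = 5.
So p(x) = 5x^3 - 6x^2 - 3x + 5.
Then p(0) = 5.

5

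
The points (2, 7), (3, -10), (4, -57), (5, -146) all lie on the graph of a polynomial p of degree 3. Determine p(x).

Write p(x) = ax^3 + bx^2 + cx + d. Substituting each data point gives a linear system:
  8a + 4b + 2c + d = 7
  27a + 9b + 3c + d = -10
  64a + 16b + 4c + d = -57
  125a + 25b + 5c + d = -146
Solving the system yields a = -2, b = 3, c = 6, d = -1.
So p(x) = -2x^3 + 3x^2 + 6x - 1.
Check: p(3) = -10. ✓

p(x) = -2x^3 + 3x^2 + 6x - 1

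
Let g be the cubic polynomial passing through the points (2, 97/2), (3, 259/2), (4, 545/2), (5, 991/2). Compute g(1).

Forward differences of the values at n = 2, 3, 4, 5:
  g  : 97/2  259/2  545/2  991/2
  Δ  : 81  143  223
  Δ^2: 62  80
  Δ^3: 18
The third differences are constant, confirming degree 3.
Interpolating (Newton forward form) and evaluating at n = 1 gives g(1) = 23/2.

23/2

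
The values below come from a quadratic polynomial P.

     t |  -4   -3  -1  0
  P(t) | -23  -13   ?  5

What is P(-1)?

The 3 known points determine the degree-2 polynomial uniquely.
Write P(t) = at^2 + bt + c. Substituting each data point gives a linear system:
  16a - 4b + c = -23
  9a - 3b + c = -13
  c = 5
Solving the system yields a = -1, b = 3, c = 5.
So P(t) = -t^2 + 3t + 5.
Then P(-1) = 1.

1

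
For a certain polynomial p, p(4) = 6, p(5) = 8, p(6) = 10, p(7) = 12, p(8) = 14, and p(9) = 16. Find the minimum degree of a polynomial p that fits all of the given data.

Forward differences of the values at s = 4, 5, 6, 7, 8, 9:
  p  : 6  8  10  12  14  16
  Δ  : 2  2  2  2  2
  Δ^2: 0  0  0  0
  Δ^3: 0  0  0
  Δ^4: 0  0
  Δ^5: 0
The first differences are constant (2) and nonzero, while all higher differences vanish, so the minimal degree is 1.

1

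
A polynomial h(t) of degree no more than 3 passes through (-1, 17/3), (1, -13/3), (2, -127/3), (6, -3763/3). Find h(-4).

1187/3

Write h(t) = at^3 + bt^2 + ct + d. Substituting each data point gives a linear system:
  -a + b - c + d = 17/3
  a + b + c + d = -13/3
  8a + 4b + 2c + d = -127/3
  216a + 36b + 6c + d = -3763/3
Solving the system yields a = -6, b = 1, c = 1, d = -1/3.
So h(t) = -6t³ + t² + t - 1/3.
Then h(-4) = 1187/3.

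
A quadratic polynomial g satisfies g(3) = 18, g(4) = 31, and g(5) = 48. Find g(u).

g(u) = 2u^2 - u + 3

Using the Lagrange interpolation formula with nodes 3, 4, 5:
  L_0(u) = (u - 4)(u - 5) / 2
  L_1(u) = (u - 3)(u - 5) / -1
  L_2(u) = (u - 3)(u - 4) / 2
Then g(u) = 18·L_0(u) + 31·L_1(u) + 48·L_2(u).
Expanding and collecting terms gives g(u) = 2u² - u + 3.
Check: g(4) = 31. ✓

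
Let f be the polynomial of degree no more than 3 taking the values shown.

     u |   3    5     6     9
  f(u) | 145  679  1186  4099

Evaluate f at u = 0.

4

Write f(u) = au^3 + bu^2 + cu + d. Substituting each data point gives a linear system:
  27a + 9b + 3c + d = 145
  125a + 25b + 5c + d = 679
  216a + 36b + 6c + d = 1186
  729a + 81b + 9c + d = 4099
Solving the system yields a = 6, b = -4, c = 5, d = 4.
So f(u) = 6u^3 - 4u^2 + 5u + 4.
Then f(0) = 4.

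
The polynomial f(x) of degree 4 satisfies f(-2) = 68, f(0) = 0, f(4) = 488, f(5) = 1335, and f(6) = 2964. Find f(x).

Using the Lagrange interpolation formula with nodes -2, 0, 4, 5, 6:
  L_0(x) = x(x - 4)(x - 5)(x - 6) / 672
  L_1(x) = (x + 2)(x - 4)(x - 5)(x - 6) / -240
  L_2(x) = (x + 2)x(x - 5)(x - 6) / 48
  L_3(x) = (x + 2)x(x - 4)(x - 6) / -35
  L_4(x) = (x + 2)x(x - 4)(x - 5) / 96
Then f(x) = 68·L_0(x) + 0·L_1(x) + 488·L_2(x) + 1335·L_3(x) + 2964·L_4(x).
Expanding and collecting terms gives f(x) = 3x⁴ - 4x³ - 2x² + 2x.
Check: f(5) = 1335. ✓

f(x) = 3x^4 - 4x^3 - 2x^2 + 2x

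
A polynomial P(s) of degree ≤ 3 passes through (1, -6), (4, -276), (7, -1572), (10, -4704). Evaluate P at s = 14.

-13136

Using the Lagrange interpolation formula with nodes 1, 4, 7, 10:
  L_0(s) = (s - 4)(s - 7)(s - 10) / -162
  L_1(s) = (s - 1)(s - 7)(s - 10) / 54
  L_2(s) = (s - 1)(s - 4)(s - 10) / -54
  L_3(s) = (s - 1)(s - 4)(s - 7) / 162
Then P(s) = -6·L_0(s) - 276·L_1(s) - 1572·L_2(s) - 4704·L_3(s).
Expanding and collecting terms gives P(s) = -5s^3 + 3s^2 - 4.
Evaluating at s = 14: P(14) = -13136.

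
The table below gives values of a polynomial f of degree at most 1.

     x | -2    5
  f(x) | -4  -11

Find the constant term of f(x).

Write f(x) = ax + b. Substituting each data point gives a linear system:
  -2a + b = -4
  5a + b = -11
Solving the system yields a = -1, b = -6.
So f(x) = -x - 6.
The constant term is -6.

-6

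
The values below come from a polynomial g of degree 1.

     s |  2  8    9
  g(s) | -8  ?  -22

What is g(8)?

The 2 known points determine the degree-1 polynomial uniquely.
Write g(s) = as + b. Substituting each data point gives a linear system:
  2a + b = -8
  9a + b = -22
Solving the system yields a = -2, b = -4.
So g(s) = -2s - 4.
Then g(8) = -20.

-20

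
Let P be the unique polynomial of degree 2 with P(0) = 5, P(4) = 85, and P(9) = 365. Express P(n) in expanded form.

Using the Lagrange interpolation formula with nodes 0, 4, 9:
  L_0(n) = (n - 4)(n - 9) / 36
  L_1(n) = n(n - 9) / -20
  L_2(n) = n(n - 4) / 45
Then P(n) = 5·L_0(n) + 85·L_1(n) + 365·L_2(n).
Expanding and collecting terms gives P(n) = 4n² + 4n + 5.
Check: P(0) = 5. ✓

P(n) = 4n^2 + 4n + 5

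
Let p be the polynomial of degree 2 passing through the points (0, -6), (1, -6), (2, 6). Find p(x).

Using the Lagrange interpolation formula with nodes 0, 1, 2:
  L_0(x) = (x - 1)(x - 2) / 2
  L_1(x) = x(x - 2) / -1
  L_2(x) = x(x - 1) / 2
Then p(x) = -6·L_0(x) - 6·L_1(x) + 6·L_2(x).
Expanding and collecting terms gives p(x) = 6x^2 - 6x - 6.
Check: p(0) = -6. ✓

p(x) = 6x^2 - 6x - 6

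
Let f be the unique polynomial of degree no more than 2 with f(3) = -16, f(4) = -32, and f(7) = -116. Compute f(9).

Write f(s) = as^2 + bs + c. Substituting each data point gives a linear system:
  9a + 3b + c = -16
  16a + 4b + c = -32
  49a + 7b + c = -116
Solving the system yields a = -3, b = 5, c = -4.
So f(s) = -3s^2 + 5s - 4.
Then f(9) = -202.

-202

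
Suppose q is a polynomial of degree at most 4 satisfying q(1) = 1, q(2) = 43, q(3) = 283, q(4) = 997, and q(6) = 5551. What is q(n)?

Write q(n) = an^4 + bn^3 + cn^2 + dn + e. Substituting each data point gives a linear system:
  a + b + c + d + e = 1
  16a + 8b + 4c + 2d + e = 43
  81a + 27b + 9c + 3d + e = 283
  256a + 64b + 16c + 4d + e = 997
  1296a + 216b + 36c + 6d + e = 5551
Solving the system yields a = 5, b = -4, c = -2, d = 1, e = 1.
So q(n) = 5n^4 - 4n^3 - 2n^2 + n + 1.
Check: q(4) = 997. ✓

q(n) = 5n^4 - 4n^3 - 2n^2 + n + 1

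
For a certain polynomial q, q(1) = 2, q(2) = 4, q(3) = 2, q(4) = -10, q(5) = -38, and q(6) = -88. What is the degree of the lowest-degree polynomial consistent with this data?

3

Forward differences of the values at s = 1, 2, 3, 4, 5, 6:
  q  : 2  4  2  -10  -38  -88
  Δ  : 2  -2  -12  -28  -50
  Δ^2: -4  -10  -16  -22
  Δ^3: -6  -6  -6
  Δ^4: 0  0
  Δ^5: 0
The third differences are constant (-6) and nonzero, while all higher differences vanish, so the minimal degree is 3.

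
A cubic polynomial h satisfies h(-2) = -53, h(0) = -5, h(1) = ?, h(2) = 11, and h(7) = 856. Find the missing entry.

-2

The 4 known points determine the degree-3 polynomial uniquely.
Write h(u) = au^3 + bu^2 + cu + d. Substituting each data point gives a linear system:
  -8a + 4b - 2c + d = -53
  d = -5
  8a + 4b + 2c + d = 11
  343a + 49b + 7c + d = 856
Solving the system yields a = 3, b = -4, c = 4, d = -5.
So h(u) = 3u³ - 4u² + 4u - 5.
Then h(1) = -2.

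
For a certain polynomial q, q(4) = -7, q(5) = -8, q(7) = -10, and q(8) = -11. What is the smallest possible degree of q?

Divided differences on the nodes 4, 5, 7, 8:
  order 0: -7  -8  -10  -11
  order 1: -1  -1  -1
  order 2: 0  0
  order 3: 0
The order-1 divided differences are all -1 (nonzero) and every higher order vanishes, so the data lies on a polynomial of degree exactly 1.

1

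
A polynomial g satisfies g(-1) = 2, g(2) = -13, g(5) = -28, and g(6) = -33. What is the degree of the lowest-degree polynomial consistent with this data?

Divided differences on the nodes -1, 2, 5, 6:
  order 0: 2  -13  -28  -33
  order 1: -5  -5  -5
  order 2: 0  0
  order 3: 0
The order-1 divided differences are all -5 (nonzero) and every higher order vanishes, so the data lies on a polynomial of degree exactly 1.

1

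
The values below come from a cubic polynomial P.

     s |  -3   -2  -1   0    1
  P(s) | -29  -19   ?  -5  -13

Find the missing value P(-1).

-9

On equispaced nodes a degree-3 polynomial has vanishing fourth forward difference, so
  P(-3) - 4·P(-2) + 6·P(-1) - 4·P(0) + P(1) = 0.
Substituting the known values and solving for P(-1):
  6·P(-1) = -54
  P(-1) = -9.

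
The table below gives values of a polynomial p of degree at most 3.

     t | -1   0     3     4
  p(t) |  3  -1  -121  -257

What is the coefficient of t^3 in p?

-3

Write p(t) = at^3 + bt^2 + ct + d. Substituting each data point gives a linear system:
  -a + b - c + d = 3
  d = -1
  27a + 9b + 3c + d = -121
  64a + 16b + 4c + d = -257
Solving the system yields a = -3, b = -3, c = -4, d = -1.
So p(t) = -3t^3 - 3t^2 - 4t - 1.
The leading coefficient is -3.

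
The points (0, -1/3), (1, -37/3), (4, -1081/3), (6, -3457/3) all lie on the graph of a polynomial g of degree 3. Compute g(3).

Write g(n) = an^3 + bn^2 + cn + d. Substituting each data point gives a linear system:
  d = -1/3
  a + b + c + d = -37/3
  64a + 16b + 4c + d = -1081/3
  216a + 36b + 6c + d = -3457/3
Solving the system yields a = -5, b = -1, c = -6, d = -1/3.
So g(n) = -5n³ - n² - 6n - 1/3.
Then g(3) = -487/3.

-487/3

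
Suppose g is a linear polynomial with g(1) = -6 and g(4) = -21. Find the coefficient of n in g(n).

Write g(n) = an + b. Substituting each data point gives a linear system:
  a + b = -6
  4a + b = -21
Solving the system yields a = -5, b = -1.
So g(n) = -5n - 1.
The leading coefficient is -5.

-5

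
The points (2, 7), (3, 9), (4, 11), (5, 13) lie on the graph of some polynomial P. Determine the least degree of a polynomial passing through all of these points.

1

Forward differences of the values at n = 2, 3, 4, 5:
  P  : 7  9  11  13
  Δ  : 2  2  2
  Δ^2: 0  0
  Δ^3: 0
The first differences are constant (2) and nonzero, while all higher differences vanish, so the minimal degree is 1.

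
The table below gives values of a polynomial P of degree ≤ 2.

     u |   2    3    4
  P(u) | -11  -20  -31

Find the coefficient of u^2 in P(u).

Write P(u) = au^2 + bu + c. Substituting each data point gives a linear system:
  4a + 2b + c = -11
  9a + 3b + c = -20
  16a + 4b + c = -31
Solving the system yields a = -1, b = -4, c = 1.
So P(u) = -u² - 4u + 1.
The leading coefficient is -1.

-1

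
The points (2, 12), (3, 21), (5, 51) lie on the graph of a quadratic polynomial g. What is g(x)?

g(x) = 2x^2 - x + 6

Write g(x) = ax^2 + bx + c. Substituting each data point gives a linear system:
  4a + 2b + c = 12
  9a + 3b + c = 21
  25a + 5b + c = 51
Solving the system yields a = 2, b = -1, c = 6.
So g(x) = 2x^2 - x + 6.
Check: g(5) = 51. ✓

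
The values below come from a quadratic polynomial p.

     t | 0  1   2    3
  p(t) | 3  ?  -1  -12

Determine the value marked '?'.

The 3 known points determine the degree-2 polynomial uniquely.
Write p(t) = at^2 + bt + c. Substituting each data point gives a linear system:
  c = 3
  4a + 2b + c = -1
  9a + 3b + c = -12
Solving the system yields a = -3, b = 4, c = 3.
So p(t) = -3t^2 + 4t + 3.
Then p(1) = 4.

4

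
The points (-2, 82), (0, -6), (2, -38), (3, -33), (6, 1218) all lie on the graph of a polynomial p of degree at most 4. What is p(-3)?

327

Write p(x) = ax^4 + bx^3 + cx^2 + dx + e. Substituting each data point gives a linear system:
  16a - 8b + 4c - 2d + e = 82
  e = -6
  16a + 8b + 4c + 2d + e = -38
  81a + 27b + 9c + 3d + e = -33
  1296a + 216b + 36c + 6d + e = 1218
Solving the system yields a = 2, b = -6, c = -1, d = -6, e = -6.
So p(x) = 2x^4 - 6x^3 - x^2 - 6x - 6.
Then p(-3) = 327.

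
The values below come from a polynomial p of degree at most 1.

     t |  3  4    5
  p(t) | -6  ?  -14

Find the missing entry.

-10

On equispaced nodes a degree-1 polynomial has vanishing second forward difference, so
  p(3) - 2·p(4) + p(5) = 0.
Substituting the known values and solving for p(4):
  -2·p(4) = 20
  p(4) = -10.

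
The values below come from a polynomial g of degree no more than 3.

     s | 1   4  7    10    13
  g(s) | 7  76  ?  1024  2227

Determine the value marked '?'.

361

The 4 known points determine the degree-3 polynomial uniquely.
Write g(s) = as^3 + bs^2 + cs + d. Substituting each data point gives a linear system:
  a + b + c + d = 7
  64a + 16b + 4c + d = 76
  1000a + 100b + 10c + d = 1024
  2197a + 169b + 13c + d = 2227
Solving the system yields a = 1, b = 0, c = 2, d = 4.
So g(s) = s³ + 2s + 4.
Then g(7) = 361.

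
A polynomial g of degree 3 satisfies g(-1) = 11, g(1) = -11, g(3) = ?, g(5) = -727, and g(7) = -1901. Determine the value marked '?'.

The 4 known points determine the degree-3 polynomial uniquely.
Write g(x) = ax^3 + bx^2 + cx + d. Substituting each data point gives a linear system:
  -a + b - c + d = 11
  a + b + c + d = -11
  125a + 25b + 5c + d = -727
  343a + 49b + 7c + d = -1901
Solving the system yields a = -5, b = -3, c = -6, d = 3.
So g(x) = -5x^3 - 3x^2 - 6x + 3.
Then g(3) = -177.

-177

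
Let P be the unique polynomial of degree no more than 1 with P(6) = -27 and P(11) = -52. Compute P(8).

Write P(s) = as + b. Substituting each data point gives a linear system:
  6a + b = -27
  11a + b = -52
Solving the system yields a = -5, b = 3.
So P(s) = -5s + 3.
Then P(8) = -37.

-37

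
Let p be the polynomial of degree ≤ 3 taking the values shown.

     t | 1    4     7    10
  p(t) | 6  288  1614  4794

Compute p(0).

Forward differences of the values at t = 1, 4, 7, 10:
  p  : 6  288  1614  4794
  Δ  : 282  1326  3180
  Δ^2: 1044  1854
  Δ^3: 810
The third differences are constant, confirming degree 3.
Interpolating (Newton forward form) and evaluating at t = 0 gives p(0) = 4.

4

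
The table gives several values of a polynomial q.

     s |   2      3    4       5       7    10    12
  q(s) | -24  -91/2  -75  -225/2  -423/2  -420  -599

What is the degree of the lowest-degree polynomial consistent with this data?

2

Divided differences on the nodes 2, 3, 4, 5, 7, 10, 12:
  order 0: -24  -91/2  -75  -225/2  -423/2  -420  -599
  order 1: -43/2  -59/2  -75/2  -99/2  -139/2  -179/2
  order 2: -4  -4  -4  -4  -4
  order 3: 0  0  0  0
  order 4: 0  0  0
  order 5: 0  0
  order 6: 0
The order-2 divided differences are all -4 (nonzero) and every higher order vanishes, so the data lies on a polynomial of degree exactly 2.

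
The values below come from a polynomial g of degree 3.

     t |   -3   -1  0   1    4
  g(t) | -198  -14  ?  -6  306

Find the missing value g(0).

The 4 known points determine the degree-3 polynomial uniquely.
Write g(t) = at^3 + bt^2 + ct + d. Substituting each data point gives a linear system:
  -27a + 9b - 3c + d = -198
  -a + b - c + d = -14
  a + b + c + d = -6
  64a + 16b + 4c + d = 306
Solving the system yields a = 6, b = -4, c = -2, d = -6.
So g(t) = 6t³ - 4t² - 2t - 6.
Then g(0) = -6.

-6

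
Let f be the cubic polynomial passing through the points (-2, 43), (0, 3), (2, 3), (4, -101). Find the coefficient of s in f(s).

Write f(s) = as^3 + bs^2 + cs + d. Substituting each data point gives a linear system:
  -8a + 4b - 2c + d = 43
  d = 3
  8a + 4b + 2c + d = 3
  64a + 16b + 4c + d = -101
Solving the system yields a = -3, b = 5, c = 2, d = 3.
So f(s) = -3s^3 + 5s^2 + 2s + 3.
The coefficient of s is 2.

2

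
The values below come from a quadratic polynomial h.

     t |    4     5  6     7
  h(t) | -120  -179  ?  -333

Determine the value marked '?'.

-250

On equispaced nodes a degree-2 polynomial has vanishing third forward difference, so
  - h(4) + 3·h(5) - 3·h(6) + h(7) = 0.
Substituting the known values and solving for h(6):
  -3·h(6) = 750
  h(6) = -250.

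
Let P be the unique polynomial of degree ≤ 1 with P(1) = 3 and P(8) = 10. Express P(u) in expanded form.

P(u) = u + 2

Using the Lagrange interpolation formula with nodes 1, 8:
  L_0(u) = (u - 8) / -7
  L_1(u) = (u - 1) / 7
Then P(u) = 3·L_0(u) + 10·L_1(u).
Expanding and collecting terms gives P(u) = u + 2.
Check: P(1) = 3. ✓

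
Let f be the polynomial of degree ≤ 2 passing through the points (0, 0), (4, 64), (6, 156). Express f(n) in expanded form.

f(n) = 5n^2 - 4n

Using the Lagrange interpolation formula with nodes 0, 4, 6:
  L_0(n) = (n - 4)(n - 6) / 24
  L_1(n) = n(n - 6) / -8
  L_2(n) = n(n - 4) / 12
Then f(n) = 0·L_0(n) + 64·L_1(n) + 156·L_2(n).
Expanding and collecting terms gives f(n) = 5n^2 - 4n.
Check: f(4) = 64. ✓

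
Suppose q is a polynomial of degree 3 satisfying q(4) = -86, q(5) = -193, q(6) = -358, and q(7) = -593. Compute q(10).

-1838

Using the Lagrange interpolation formula with nodes 4, 5, 6, 7:
  L_0(s) = (s - 5)(s - 6)(s - 7) / -6
  L_1(s) = (s - 4)(s - 6)(s - 7) / 2
  L_2(s) = (s - 4)(s - 5)(s - 7) / -2
  L_3(s) = (s - 4)(s - 5)(s - 6) / 6
Then q(s) = -86·L_0(s) - 193·L_1(s) - 358·L_2(s) - 593·L_3(s).
Expanding and collecting terms gives q(s) = -2s^3 + s^2 + 6s + 2.
Evaluating at s = 10: q(10) = -1838.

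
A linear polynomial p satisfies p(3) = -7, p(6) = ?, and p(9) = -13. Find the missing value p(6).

-10

On equispaced nodes a degree-1 polynomial has vanishing second forward difference, so
  p(3) - 2·p(6) + p(9) = 0.
Substituting the known values and solving for p(6):
  -2·p(6) = 20
  p(6) = -10.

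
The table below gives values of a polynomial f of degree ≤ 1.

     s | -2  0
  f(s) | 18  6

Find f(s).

Write f(s) = as + b. Substituting each data point gives a linear system:
  -2a + b = 18
  b = 6
Solving the system yields a = -6, b = 6.
So f(s) = -6s + 6.
Check: f(-2) = 18. ✓

f(s) = -6s + 6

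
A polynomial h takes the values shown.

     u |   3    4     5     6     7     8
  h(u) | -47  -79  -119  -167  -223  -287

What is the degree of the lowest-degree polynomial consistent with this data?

2

Forward differences of the values at u = 3, 4, 5, 6, 7, 8:
  h  : -47  -79  -119  -167  -223  -287
  Δ  : -32  -40  -48  -56  -64
  Δ^2: -8  -8  -8  -8
  Δ^3: 0  0  0
  Δ^4: 0  0
  Δ^5: 0
The second differences are constant (-8) and nonzero, while all higher differences vanish, so the minimal degree is 2.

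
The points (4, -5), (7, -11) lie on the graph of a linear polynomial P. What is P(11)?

-19

Using the Lagrange interpolation formula with nodes 4, 7:
  L_0(n) = (n - 7) / -3
  L_1(n) = (n - 4) / 3
Then P(n) = -5·L_0(n) - 11·L_1(n).
Expanding and collecting terms gives P(n) = -2n + 3.
Evaluating at n = 11: P(11) = -19.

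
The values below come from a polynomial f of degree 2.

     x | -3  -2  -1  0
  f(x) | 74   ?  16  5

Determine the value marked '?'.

39

The 3 known points determine the degree-2 polynomial uniquely.
Write f(x) = ax^2 + bx + c. Substituting each data point gives a linear system:
  9a - 3b + c = 74
  a - b + c = 16
  c = 5
Solving the system yields a = 6, b = -5, c = 5.
So f(x) = 6x² - 5x + 5.
Then f(-2) = 39.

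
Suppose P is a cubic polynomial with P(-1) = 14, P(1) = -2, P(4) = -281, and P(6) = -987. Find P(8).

Write P(s) = as^3 + bs^2 + cs + d. Substituting each data point gives a linear system:
  -a + b - c + d = 14
  a + b + c + d = -2
  64a + 16b + 4c + d = -281
  216a + 36b + 6c + d = -987
Solving the system yields a = -5, b = 3, c = -3, d = 3.
So P(s) = -5s^3 + 3s^2 - 3s + 3.
Then P(8) = -2389.

-2389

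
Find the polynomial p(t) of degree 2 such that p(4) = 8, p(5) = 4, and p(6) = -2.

Using the Lagrange interpolation formula with nodes 4, 5, 6:
  L_0(t) = (t - 5)(t - 6) / 2
  L_1(t) = (t - 4)(t - 6) / -1
  L_2(t) = (t - 4)(t - 5) / 2
Then p(t) = 8·L_0(t) + 4·L_1(t) - 2·L_2(t).
Expanding and collecting terms gives p(t) = -t^2 + 5t + 4.
Check: p(4) = 8. ✓

p(t) = -t^2 + 5t + 4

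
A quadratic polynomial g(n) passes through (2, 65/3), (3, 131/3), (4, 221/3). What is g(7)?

635/3

Write g(n) = an^2 + bn + c. Substituting each data point gives a linear system:
  4a + 2b + c = 65/3
  9a + 3b + c = 131/3
  16a + 4b + c = 221/3
Solving the system yields a = 4, b = 2, c = 5/3.
So g(n) = 4n^2 + 2n + 5/3.
Then g(7) = 635/3.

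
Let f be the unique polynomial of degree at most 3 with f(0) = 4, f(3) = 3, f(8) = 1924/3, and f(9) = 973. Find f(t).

f(t) = 2t^3 - 6t^2 - (1/3)t + 4

Write f(t) = at^3 + bt^2 + ct + d. Substituting each data point gives a linear system:
  d = 4
  27a + 9b + 3c + d = 3
  512a + 64b + 8c + d = 1924/3
  729a + 81b + 9c + d = 973
Solving the system yields a = 2, b = -6, c = -1/3, d = 4.
So f(t) = 2t^3 - 6t^2 - (1/3)t + 4.
Check: f(9) = 973. ✓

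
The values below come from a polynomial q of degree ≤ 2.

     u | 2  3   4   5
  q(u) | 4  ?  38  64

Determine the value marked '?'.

18

On equispaced nodes a degree-2 polynomial has vanishing third forward difference, so
  - q(2) + 3·q(3) - 3·q(4) + q(5) = 0.
Substituting the known values and solving for q(3):
  3·q(3) = 54
  q(3) = 18.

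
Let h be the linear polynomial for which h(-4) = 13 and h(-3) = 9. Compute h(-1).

Using the Lagrange interpolation formula with nodes -4, -3:
  L_0(s) = (s + 3) / -1
  L_1(s) = (s + 4) / 1
Then h(s) = 13·L_0(s) + 9·L_1(s).
Expanding and collecting terms gives h(s) = -4s - 3.
Evaluating at s = -1: h(-1) = 1.

1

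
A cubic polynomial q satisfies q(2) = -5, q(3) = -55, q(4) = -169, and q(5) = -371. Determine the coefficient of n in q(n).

Write q(n) = an^3 + bn^2 + cn + d. Substituting each data point gives a linear system:
  8a + 4b + 2c + d = -5
  27a + 9b + 3c + d = -55
  64a + 16b + 4c + d = -169
  125a + 25b + 5c + d = -371
Solving the system yields a = -4, b = 4, c = 6, d = -1.
So q(n) = -4n^3 + 4n^2 + 6n - 1.
The coefficient of n is 6.

6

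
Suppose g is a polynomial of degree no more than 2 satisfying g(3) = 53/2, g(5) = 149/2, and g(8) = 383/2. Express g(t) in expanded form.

Write g(t) = at^2 + bt + c. Substituting each data point gives a linear system:
  9a + 3b + c = 53/2
  25a + 5b + c = 149/2
  64a + 8b + c = 383/2
Solving the system yields a = 3, b = 0, c = -1/2.
So g(t) = 3t^2 - 1/2.
Check: g(5) = 149/2. ✓

g(t) = 3t^2 - 1/2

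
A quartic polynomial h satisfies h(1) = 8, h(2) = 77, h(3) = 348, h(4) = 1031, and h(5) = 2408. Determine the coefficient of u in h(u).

Write h(u) = au^4 + bu^3 + cu^2 + du + e. Substituting each data point gives a linear system:
  a + b + c + d + e = 8
  16a + 8b + 4c + 2d + e = 77
  81a + 27b + 9c + 3d + e = 348
  256a + 64b + 16c + 4d + e = 1031
  625a + 125b + 25c + 5d + e = 2408
Solving the system yields a = 3, b = 5, c = -4, d = 1, e = 3.
So h(u) = 3u⁴ + 5u³ - 4u² + u + 3.
The coefficient of u is 1.

1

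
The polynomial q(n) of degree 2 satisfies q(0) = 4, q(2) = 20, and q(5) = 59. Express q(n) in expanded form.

q(n) = n^2 + 6n + 4

Write q(n) = an^2 + bn + c. Substituting each data point gives a linear system:
  c = 4
  4a + 2b + c = 20
  25a + 5b + c = 59
Solving the system yields a = 1, b = 6, c = 4.
So q(n) = n^2 + 6n + 4.
Check: q(5) = 59. ✓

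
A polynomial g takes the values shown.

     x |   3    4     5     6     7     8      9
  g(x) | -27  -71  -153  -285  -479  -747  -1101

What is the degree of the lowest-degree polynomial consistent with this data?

3

Forward differences of the values at x = 3, 4, 5, 6, 7, 8, 9:
  g  : -27  -71  -153  -285  -479  -747  -1101
  Δ  : -44  -82  -132  -194  -268  -354
  Δ^2: -38  -50  -62  -74  -86
  Δ^3: -12  -12  -12  -12
  Δ^4: 0  0  0
  Δ^5: 0  0
  Δ^6: 0
The third differences are constant (-12) and nonzero, while all higher differences vanish, so the minimal degree is 3.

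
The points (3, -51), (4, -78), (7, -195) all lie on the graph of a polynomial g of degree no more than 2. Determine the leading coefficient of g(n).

Write g(n) = an^2 + bn + c. Substituting each data point gives a linear system:
  9a + 3b + c = -51
  16a + 4b + c = -78
  49a + 7b + c = -195
Solving the system yields a = -3, b = -6, c = -6.
So g(n) = -3n^2 - 6n - 6.
The leading coefficient is -3.

-3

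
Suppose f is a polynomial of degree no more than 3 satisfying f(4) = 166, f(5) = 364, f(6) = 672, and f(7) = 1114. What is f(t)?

Write f(t) = at^3 + bt^2 + ct + d. Substituting each data point gives a linear system:
  64a + 16b + 4c + d = 166
  125a + 25b + 5c + d = 364
  216a + 36b + 6c + d = 672
  343a + 49b + 7c + d = 1114
Solving the system yields a = 4, b = -5, c = -1, d = -6.
So f(t) = 4t^3 - 5t^2 - t - 6.
Check: f(6) = 672. ✓

f(t) = 4t^3 - 5t^2 - t - 6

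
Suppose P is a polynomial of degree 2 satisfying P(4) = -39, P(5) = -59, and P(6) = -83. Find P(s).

Write P(s) = as^2 + bs + c. Substituting each data point gives a linear system:
  16a + 4b + c = -39
  25a + 5b + c = -59
  36a + 6b + c = -83
Solving the system yields a = -2, b = -2, c = 1.
So P(s) = -2s^2 - 2s + 1.
Check: P(5) = -59. ✓

P(s) = -2s^2 - 2s + 1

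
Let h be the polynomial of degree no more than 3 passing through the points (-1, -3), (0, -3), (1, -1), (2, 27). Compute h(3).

Write h(t) = at^3 + bt^2 + ct + d. Substituting each data point gives a linear system:
  -a + b - c + d = -3
  d = -3
  a + b + c + d = -1
  8a + 4b + 2c + d = 27
Solving the system yields a = 4, b = 1, c = -3, d = -3.
So h(t) = 4t^3 + t^2 - 3t - 3.
Then h(3) = 105.

105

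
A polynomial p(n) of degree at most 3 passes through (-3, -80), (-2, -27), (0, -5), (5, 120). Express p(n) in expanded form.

Write p(n) = an^3 + bn^2 + cn + d. Substituting each data point gives a linear system:
  -27a + 9b - 3c + d = -80
  -8a + 4b - 2c + d = -27
  d = -5
  125a + 25b + 5c + d = 120
Solving the system yields a = 2, b = -4, c = -5, d = -5.
So p(n) = 2n^3 - 4n^2 - 5n - 5.
Check: p(-3) = -80. ✓

p(n) = 2n^3 - 4n^2 - 5n - 5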